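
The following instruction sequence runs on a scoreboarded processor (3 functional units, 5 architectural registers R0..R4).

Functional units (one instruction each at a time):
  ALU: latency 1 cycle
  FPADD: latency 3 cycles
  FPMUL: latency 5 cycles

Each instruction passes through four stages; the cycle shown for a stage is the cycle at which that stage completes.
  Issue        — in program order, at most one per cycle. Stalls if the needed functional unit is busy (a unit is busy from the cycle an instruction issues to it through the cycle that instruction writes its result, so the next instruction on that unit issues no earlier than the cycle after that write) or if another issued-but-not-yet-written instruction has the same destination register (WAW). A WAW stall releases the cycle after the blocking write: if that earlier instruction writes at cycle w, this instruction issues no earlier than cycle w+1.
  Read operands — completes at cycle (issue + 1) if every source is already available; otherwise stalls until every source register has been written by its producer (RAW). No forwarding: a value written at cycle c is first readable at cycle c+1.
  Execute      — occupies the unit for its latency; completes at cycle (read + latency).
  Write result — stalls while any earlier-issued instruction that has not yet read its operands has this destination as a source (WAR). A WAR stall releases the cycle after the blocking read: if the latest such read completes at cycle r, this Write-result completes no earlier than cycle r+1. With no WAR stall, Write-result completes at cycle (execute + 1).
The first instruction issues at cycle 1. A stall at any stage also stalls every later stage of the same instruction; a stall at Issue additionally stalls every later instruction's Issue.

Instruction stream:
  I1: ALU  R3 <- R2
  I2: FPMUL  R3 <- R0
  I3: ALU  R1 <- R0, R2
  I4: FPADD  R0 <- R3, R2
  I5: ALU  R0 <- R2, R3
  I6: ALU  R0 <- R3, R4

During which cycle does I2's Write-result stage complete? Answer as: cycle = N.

t=1  I1→ALU
t=2  I1 RO
t=3  I1 EX
t=4  I1 WR R3
t=5  I2→FPMUL
t=6  I2 RO | I3→ALU
t=7  I3 RO | I4→FPADD
t=8  I3 EX
t=9  I3 WR R1
t=11  I2 EX
t=12  I2 WR R3
t=13  I4 RO
t=16  I4 EX
t=17  I4 WR R0
t=18  I5→ALU
t=19  I5 RO
t=20  I5 EX
t=21  I5 WR R0
t=22  I6→ALU
t=23  I6 RO
t=24  I6 EX
t=25  I6 WR R0

cycle = 12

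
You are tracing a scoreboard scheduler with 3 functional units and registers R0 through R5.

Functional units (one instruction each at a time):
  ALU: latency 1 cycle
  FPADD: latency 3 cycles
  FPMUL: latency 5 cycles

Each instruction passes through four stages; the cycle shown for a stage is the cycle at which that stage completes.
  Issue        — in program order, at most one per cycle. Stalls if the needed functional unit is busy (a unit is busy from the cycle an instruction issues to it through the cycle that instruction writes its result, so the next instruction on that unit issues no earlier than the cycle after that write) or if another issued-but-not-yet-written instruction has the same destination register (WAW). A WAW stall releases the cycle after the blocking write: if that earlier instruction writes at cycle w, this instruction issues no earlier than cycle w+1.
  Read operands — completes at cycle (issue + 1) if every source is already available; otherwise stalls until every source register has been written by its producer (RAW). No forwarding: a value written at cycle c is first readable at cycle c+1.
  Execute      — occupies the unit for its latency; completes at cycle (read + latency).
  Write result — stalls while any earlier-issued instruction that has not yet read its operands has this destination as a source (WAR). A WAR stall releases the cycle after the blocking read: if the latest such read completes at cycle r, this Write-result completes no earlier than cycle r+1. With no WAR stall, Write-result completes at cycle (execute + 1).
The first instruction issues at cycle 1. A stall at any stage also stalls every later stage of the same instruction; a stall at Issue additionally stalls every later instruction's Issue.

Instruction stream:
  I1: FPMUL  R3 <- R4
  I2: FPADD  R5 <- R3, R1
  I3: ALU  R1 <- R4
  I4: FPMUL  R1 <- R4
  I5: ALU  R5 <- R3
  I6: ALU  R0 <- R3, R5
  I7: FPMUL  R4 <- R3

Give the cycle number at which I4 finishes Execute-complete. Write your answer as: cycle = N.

[1] issue I1 (FPMUL)
[2] I1 read-ops | issue I2 (FPADD)
[3] issue I3 (ALU)
[4] I3 read-ops
[5] I3 finished on ALU
[7] I1 finished on FPMUL
[8] I1→R3
[9] I2 read-ops
[10] I3→R1
[11] issue I4 (FPMUL)
[12] I2 finished on FPADD | I4 read-ops
[13] I2→R5
[14] issue I5 (ALU)
[15] I5 read-ops
[16] I5 finished on ALU
[17] I4 finished on FPMUL | I5→R5
[18] I4→R1 | issue I6 (ALU)
[19] I6 read-ops | issue I7 (FPMUL)
[20] I6 finished on ALU | I7 read-ops
[21] I6→R0
[25] I7 finished on FPMUL
[26] I7→R4

cycle = 17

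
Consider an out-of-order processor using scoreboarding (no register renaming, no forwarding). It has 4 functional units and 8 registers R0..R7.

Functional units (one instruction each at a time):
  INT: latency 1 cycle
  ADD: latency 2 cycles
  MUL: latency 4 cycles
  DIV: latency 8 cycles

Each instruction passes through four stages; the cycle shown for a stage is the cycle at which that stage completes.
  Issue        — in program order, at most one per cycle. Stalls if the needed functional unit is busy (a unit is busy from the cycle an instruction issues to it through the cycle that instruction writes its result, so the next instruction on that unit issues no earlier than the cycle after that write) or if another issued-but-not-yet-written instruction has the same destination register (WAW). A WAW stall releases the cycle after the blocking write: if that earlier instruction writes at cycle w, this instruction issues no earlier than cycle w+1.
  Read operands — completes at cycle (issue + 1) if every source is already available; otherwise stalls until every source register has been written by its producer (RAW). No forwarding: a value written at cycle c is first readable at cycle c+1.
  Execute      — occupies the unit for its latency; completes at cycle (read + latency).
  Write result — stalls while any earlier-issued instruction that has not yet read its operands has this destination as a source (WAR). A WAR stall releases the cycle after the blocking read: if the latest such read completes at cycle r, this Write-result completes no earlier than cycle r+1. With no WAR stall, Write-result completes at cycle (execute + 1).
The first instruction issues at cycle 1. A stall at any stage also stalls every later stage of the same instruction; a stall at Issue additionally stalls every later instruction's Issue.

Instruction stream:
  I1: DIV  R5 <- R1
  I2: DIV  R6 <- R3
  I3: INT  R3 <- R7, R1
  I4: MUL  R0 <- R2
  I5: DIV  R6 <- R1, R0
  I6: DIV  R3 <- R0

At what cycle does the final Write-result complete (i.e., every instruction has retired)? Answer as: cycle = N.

cycle = 44

I1 -> (1, 2, 10, 11)
I2 -> (12, 13, 21, 22)  // struct: DIV busy until I1 writes@11
I3 -> (13, 14, 15, 16)
I4 -> (14, 15, 19, 20)
I5 -> (23, 24, 32, 33)  // struct: DIV busy until I2 writes@22
I6 -> (34, 35, 43, 44)  // struct: DIV busy until I5 writes@33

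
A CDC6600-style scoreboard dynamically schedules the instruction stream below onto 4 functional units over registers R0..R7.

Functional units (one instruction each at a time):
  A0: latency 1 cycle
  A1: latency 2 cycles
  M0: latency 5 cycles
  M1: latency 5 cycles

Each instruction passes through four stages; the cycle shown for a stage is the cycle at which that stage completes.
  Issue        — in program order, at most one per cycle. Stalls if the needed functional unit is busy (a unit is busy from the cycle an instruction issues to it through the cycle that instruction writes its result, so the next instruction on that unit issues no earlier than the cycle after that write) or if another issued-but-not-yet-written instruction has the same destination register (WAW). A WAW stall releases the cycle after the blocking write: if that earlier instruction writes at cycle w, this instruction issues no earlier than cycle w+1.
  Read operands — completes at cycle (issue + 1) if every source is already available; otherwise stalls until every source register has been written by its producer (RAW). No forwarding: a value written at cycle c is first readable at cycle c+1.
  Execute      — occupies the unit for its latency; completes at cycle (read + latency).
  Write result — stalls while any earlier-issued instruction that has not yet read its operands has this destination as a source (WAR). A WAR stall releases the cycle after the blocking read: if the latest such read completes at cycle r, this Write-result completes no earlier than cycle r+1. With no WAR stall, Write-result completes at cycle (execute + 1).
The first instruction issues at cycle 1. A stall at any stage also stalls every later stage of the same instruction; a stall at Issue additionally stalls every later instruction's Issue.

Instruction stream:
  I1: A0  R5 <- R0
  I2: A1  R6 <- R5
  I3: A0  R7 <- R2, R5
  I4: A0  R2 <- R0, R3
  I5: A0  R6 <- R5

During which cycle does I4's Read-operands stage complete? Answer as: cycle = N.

I1  is:1  ro:2  ex:3  wr:4
I2  is:2  ro:5  ex:7  wr:8  — RAW R5: wait I1 write@4
I3  is:5  ro:6  ex:7  wr:8  — struct: A0 busy until I1 writes@4
I4  is:9  ro:10  ex:11  wr:12  — struct: A0 busy until I3 writes@8
I5  is:13  ro:14  ex:15  wr:16  — struct: A0 busy until I4 writes@12

cycle = 10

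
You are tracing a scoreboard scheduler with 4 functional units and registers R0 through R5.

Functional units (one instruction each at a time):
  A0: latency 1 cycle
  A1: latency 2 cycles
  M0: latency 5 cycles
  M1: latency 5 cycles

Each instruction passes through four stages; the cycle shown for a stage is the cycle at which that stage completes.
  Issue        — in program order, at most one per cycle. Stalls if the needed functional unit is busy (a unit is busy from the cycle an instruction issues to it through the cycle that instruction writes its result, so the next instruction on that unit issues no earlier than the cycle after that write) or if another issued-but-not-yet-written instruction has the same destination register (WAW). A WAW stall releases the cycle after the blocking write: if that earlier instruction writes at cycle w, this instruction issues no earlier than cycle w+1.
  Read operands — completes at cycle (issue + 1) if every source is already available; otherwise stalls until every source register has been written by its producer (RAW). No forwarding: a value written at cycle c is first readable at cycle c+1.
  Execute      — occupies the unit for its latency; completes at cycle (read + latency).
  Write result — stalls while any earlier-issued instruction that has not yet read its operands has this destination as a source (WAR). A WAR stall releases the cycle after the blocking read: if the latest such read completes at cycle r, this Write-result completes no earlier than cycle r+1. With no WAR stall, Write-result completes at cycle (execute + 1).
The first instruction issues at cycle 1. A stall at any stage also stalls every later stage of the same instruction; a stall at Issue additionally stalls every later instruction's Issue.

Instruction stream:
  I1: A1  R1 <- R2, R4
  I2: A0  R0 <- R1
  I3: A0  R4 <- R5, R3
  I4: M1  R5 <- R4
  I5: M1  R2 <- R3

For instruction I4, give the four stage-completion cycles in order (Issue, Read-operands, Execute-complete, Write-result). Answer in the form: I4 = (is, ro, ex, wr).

I1 -> (1, 2, 4, 5)
I2 -> (2, 6, 7, 8)  // RAW R1: wait I1 write@5
I3 -> (9, 10, 11, 12)  // struct: A0 busy until I2 writes@8
I4 -> (10, 13, 18, 19)  // RAW R4: wait I3 write@12
I5 -> (20, 21, 26, 27)  // struct: M1 busy until I4 writes@19

I4 = (10, 13, 18, 19)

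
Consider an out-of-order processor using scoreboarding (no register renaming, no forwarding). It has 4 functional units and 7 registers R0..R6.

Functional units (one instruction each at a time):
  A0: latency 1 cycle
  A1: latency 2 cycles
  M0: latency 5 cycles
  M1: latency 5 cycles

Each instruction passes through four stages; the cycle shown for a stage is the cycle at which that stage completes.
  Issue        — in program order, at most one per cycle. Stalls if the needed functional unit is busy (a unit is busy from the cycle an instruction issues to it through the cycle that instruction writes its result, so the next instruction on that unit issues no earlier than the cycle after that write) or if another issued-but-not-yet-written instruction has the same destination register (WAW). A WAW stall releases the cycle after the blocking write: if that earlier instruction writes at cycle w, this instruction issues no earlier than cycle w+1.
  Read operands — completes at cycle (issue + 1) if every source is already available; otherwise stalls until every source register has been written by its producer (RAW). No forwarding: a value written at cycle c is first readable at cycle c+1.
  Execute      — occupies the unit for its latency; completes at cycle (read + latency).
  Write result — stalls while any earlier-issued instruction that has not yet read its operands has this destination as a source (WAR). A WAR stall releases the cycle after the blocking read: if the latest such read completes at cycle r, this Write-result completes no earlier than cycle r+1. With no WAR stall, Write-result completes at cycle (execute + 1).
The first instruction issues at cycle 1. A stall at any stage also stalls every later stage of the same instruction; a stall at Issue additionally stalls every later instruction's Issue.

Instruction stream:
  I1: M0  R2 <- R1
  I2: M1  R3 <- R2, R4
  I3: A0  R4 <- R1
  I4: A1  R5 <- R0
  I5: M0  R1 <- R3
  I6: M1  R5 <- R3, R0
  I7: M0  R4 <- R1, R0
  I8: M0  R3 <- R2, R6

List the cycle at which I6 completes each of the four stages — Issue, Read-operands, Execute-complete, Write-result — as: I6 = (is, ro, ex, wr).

c1: I1 issues→M0
c2: I1 reads; I2 issues→M1
c3: I3 issues→A0
c4: I3 reads; I4 issues→A1
c5: I3 exec-done; I4 reads
c7: I1 exec-done; I4 exec-done
c8: I1 writes R2; I4 writes R5
c9: I2 reads; I5 issues→M0
c10: I3 writes R4
c14: I2 exec-done
c15: I2 writes R3
c16: I5 reads; I6 issues→M1
c17: I6 reads
c21: I5 exec-done
c22: I5 writes R1; I6 exec-done
c23: I6 writes R5; I7 issues→M0
c24: I7 reads
c29: I7 exec-done
c30: I7 writes R4
c31: I8 issues→M0
c32: I8 reads
c37: I8 exec-done
c38: I8 writes R3

I6 = (16, 17, 22, 23)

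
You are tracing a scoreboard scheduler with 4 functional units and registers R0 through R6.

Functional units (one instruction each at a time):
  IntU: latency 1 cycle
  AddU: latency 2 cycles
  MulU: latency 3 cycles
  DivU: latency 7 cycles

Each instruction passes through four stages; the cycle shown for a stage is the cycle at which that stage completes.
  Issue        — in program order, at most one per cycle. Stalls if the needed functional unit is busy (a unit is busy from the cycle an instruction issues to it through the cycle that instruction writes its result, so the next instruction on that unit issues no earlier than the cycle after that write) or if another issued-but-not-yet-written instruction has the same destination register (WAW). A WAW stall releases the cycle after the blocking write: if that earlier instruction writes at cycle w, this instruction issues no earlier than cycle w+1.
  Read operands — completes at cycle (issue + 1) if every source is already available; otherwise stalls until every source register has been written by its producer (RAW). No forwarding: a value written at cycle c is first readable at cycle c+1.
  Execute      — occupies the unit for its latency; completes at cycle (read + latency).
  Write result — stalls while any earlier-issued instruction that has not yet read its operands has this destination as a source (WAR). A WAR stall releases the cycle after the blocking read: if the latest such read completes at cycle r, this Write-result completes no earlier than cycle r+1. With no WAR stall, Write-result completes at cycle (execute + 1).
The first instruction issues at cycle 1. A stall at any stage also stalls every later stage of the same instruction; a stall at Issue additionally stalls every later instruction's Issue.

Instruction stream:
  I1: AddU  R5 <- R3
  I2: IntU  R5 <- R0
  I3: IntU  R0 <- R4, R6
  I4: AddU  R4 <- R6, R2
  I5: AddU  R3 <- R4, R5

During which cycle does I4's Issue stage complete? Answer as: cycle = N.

cycle 1: issue I1 (AddU)
cycle 2: I1 read-ops
cycle 4: I1 finished on AddU
cycle 5: I1→R5
cycle 6: issue I2 (IntU)
cycle 7: I2 read-ops
cycle 8: I2 finished on IntU
cycle 9: I2→R5
cycle 10: issue I3 (IntU)
cycle 11: I3 read-ops, issue I4 (AddU)
cycle 12: I3 finished on IntU, I4 read-ops
cycle 13: I3→R0
cycle 14: I4 finished on AddU
cycle 15: I4→R4
cycle 16: issue I5 (AddU)
cycle 17: I5 read-ops
cycle 19: I5 finished on AddU
cycle 20: I5→R3

cycle = 11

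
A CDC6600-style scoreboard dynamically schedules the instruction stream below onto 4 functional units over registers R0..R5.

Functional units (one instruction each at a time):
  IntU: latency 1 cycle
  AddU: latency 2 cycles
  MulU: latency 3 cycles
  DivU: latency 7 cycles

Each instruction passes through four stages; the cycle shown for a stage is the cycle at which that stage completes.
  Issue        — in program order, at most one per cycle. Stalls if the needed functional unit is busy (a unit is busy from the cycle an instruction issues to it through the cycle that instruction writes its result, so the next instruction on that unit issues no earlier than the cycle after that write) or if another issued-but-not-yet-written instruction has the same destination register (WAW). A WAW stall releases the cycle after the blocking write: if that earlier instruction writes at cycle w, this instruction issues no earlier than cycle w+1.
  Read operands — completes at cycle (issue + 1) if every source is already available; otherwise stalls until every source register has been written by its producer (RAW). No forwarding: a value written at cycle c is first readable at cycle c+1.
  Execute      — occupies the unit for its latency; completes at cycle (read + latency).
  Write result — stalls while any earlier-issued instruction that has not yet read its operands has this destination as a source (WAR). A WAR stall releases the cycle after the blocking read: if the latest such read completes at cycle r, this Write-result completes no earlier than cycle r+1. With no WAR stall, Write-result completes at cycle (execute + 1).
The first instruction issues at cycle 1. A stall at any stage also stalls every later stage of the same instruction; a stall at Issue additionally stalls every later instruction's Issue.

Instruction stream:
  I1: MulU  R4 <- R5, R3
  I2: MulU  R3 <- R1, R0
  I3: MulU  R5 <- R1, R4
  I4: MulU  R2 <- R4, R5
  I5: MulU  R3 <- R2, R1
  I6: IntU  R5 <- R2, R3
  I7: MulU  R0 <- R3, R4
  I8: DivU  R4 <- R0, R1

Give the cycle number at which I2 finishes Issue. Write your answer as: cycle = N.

cycle 1: I1 dispatched to MulU
cycle 2: I1 operands ready
cycle 5: I1 complete
cycle 6: R4←I1
cycle 7: I2 dispatched to MulU
cycle 8: I2 operands ready
cycle 11: I2 complete
cycle 12: R3←I2
cycle 13: I3 dispatched to MulU
cycle 14: I3 operands ready
cycle 17: I3 complete
cycle 18: R5←I3
cycle 19: I4 dispatched to MulU
cycle 20: I4 operands ready
cycle 23: I4 complete
cycle 24: R2←I4
cycle 25: I5 dispatched to MulU
cycle 26: I5 operands ready | I6 dispatched to IntU
cycle 29: I5 complete
cycle 30: R3←I5
cycle 31: I6 operands ready | I7 dispatched to MulU
cycle 32: I6 complete | I7 operands ready | I8 dispatched to DivU
cycle 33: R5←I6
cycle 35: I7 complete
cycle 36: R0←I7
cycle 37: I8 operands ready
cycle 44: I8 complete
cycle 45: R4←I8

cycle = 7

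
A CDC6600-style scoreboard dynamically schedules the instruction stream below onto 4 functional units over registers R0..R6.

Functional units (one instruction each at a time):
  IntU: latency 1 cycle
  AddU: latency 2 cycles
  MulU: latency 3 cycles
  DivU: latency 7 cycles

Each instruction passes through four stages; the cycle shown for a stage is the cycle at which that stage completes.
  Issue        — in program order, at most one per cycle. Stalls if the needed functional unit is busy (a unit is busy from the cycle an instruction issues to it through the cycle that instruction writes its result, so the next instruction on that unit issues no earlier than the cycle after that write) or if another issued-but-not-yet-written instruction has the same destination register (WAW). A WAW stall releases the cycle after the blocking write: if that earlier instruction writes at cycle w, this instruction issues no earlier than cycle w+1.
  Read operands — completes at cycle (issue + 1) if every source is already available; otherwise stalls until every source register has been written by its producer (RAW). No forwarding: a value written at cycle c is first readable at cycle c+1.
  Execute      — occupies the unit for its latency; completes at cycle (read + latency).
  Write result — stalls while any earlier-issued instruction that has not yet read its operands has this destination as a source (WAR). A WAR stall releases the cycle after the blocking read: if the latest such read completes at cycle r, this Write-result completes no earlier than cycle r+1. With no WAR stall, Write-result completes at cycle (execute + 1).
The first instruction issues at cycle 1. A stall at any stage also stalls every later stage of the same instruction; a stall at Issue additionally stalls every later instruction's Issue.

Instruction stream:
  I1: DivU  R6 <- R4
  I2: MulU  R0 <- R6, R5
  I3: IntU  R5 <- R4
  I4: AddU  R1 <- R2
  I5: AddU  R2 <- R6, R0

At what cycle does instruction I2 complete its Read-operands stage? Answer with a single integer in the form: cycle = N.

c1: I1 issues→DivU
c2: I1 reads, I2 issues→MulU
c3: I3 issues→IntU
c4: I3 reads, I4 issues→AddU
c5: I3 exec-done, I4 reads
c7: I4 exec-done
c8: I4 writes R1
c9: I1 exec-done, I5 issues→AddU
c10: I1 writes R6
c11: I2 reads
c12: I3 writes R5
c14: I2 exec-done
c15: I2 writes R0
c16: I5 reads
c18: I5 exec-done
c19: I5 writes R2

cycle = 11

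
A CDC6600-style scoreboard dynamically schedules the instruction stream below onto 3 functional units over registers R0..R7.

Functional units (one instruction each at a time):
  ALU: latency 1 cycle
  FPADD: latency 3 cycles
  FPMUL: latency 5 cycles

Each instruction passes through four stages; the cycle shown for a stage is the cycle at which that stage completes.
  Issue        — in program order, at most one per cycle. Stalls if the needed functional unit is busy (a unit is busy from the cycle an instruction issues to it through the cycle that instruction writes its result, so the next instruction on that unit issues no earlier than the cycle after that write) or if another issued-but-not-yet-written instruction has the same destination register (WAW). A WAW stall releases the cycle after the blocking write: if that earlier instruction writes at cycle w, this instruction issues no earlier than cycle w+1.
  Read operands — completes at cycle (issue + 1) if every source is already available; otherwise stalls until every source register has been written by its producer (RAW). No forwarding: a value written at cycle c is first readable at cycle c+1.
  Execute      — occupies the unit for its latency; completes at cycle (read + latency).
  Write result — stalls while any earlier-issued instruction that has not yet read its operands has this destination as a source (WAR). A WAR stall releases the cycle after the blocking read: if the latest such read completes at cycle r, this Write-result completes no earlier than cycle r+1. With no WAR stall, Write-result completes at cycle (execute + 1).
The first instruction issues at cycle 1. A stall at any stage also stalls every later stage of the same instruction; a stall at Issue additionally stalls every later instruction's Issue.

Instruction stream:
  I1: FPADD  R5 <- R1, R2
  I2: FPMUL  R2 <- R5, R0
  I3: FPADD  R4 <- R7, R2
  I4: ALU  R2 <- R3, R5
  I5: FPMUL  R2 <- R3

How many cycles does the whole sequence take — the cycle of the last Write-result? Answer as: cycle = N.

cycle = 25

  I1 | 1 | 2 | 5 | 6
  I2 | 2 | 7 | 12 | 13   RAW R5: wait I1 write@6
  I3 | 7 | 14 | 17 | 18   struct: FPADD busy until I1 writes@6 · RAW R2: wait I2 write@13
  I4 | 14 | 15 | 16 | 17   WAW R2: wait I2 write@13
  I5 | 18 | 19 | 24 | 25   WAW R2: wait I4 write@17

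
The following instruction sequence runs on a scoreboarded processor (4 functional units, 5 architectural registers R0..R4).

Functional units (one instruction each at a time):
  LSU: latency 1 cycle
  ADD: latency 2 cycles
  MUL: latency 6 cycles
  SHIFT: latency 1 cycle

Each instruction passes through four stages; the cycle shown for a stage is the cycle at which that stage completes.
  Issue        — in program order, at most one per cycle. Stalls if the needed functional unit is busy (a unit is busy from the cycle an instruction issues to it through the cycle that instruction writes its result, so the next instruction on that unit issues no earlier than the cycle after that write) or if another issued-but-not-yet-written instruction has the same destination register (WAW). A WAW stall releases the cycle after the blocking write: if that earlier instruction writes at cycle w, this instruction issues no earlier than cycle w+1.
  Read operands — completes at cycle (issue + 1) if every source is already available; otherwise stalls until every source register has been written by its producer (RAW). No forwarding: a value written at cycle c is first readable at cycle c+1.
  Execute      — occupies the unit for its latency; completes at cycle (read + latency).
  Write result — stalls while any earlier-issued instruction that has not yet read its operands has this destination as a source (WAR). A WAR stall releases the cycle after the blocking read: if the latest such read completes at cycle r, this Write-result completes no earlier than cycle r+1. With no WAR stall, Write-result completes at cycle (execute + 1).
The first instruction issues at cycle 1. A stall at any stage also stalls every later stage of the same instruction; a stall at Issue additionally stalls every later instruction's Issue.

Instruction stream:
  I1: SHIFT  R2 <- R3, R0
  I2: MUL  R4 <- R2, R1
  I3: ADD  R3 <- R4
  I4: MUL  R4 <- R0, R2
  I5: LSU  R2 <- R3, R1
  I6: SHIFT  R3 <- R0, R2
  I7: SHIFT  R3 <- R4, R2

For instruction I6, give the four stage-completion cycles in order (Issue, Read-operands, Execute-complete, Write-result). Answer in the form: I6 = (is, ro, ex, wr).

I6 = (17, 20, 21, 22)

[1] I1→SHIFT
[2] I1 RO; I2→MUL
[3] I1 EX; I3→ADD
[4] I1 WR R2
[5] I2 RO
[11] I2 EX
[12] I2 WR R4
[13] I3 RO; I4→MUL
[14] I4 RO; I5→LSU
[15] I3 EX
[16] I3 WR R3
[17] I5 RO; I6→SHIFT
[18] I5 EX
[19] I5 WR R2
[20] I4 EX; I6 RO
[21] I4 WR R4; I6 EX
[22] I6 WR R3
[23] I7→SHIFT
[24] I7 RO
[25] I7 EX
[26] I7 WR R3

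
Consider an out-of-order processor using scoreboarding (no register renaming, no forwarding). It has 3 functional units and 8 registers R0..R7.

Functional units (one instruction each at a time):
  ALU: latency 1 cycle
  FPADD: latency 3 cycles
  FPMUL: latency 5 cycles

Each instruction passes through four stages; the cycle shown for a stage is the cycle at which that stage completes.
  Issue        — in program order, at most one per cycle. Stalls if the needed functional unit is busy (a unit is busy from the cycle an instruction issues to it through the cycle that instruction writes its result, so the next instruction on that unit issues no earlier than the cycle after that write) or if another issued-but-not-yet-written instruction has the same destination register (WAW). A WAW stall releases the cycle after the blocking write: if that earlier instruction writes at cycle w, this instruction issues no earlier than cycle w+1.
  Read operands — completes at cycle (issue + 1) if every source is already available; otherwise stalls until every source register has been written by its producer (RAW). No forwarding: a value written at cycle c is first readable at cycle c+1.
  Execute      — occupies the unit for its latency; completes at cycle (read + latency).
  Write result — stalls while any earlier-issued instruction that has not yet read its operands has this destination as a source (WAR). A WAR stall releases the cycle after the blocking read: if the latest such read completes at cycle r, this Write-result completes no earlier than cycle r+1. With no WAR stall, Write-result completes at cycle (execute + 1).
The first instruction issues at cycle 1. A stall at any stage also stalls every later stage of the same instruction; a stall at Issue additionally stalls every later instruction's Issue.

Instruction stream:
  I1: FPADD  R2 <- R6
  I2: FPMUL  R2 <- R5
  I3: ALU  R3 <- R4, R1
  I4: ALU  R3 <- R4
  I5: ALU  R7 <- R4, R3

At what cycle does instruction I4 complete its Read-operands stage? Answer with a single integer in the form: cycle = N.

cycle = 13

[I1] 1/2/5/6
[I2] 7/8/13/14  (WAW R2: wait I1 write@6)
[I3] 8/9/10/11
[I4] 12/13/14/15  (struct: ALU busy until I3 writes@11)
[I5] 16/17/18/19  (struct: ALU busy until I4 writes@15)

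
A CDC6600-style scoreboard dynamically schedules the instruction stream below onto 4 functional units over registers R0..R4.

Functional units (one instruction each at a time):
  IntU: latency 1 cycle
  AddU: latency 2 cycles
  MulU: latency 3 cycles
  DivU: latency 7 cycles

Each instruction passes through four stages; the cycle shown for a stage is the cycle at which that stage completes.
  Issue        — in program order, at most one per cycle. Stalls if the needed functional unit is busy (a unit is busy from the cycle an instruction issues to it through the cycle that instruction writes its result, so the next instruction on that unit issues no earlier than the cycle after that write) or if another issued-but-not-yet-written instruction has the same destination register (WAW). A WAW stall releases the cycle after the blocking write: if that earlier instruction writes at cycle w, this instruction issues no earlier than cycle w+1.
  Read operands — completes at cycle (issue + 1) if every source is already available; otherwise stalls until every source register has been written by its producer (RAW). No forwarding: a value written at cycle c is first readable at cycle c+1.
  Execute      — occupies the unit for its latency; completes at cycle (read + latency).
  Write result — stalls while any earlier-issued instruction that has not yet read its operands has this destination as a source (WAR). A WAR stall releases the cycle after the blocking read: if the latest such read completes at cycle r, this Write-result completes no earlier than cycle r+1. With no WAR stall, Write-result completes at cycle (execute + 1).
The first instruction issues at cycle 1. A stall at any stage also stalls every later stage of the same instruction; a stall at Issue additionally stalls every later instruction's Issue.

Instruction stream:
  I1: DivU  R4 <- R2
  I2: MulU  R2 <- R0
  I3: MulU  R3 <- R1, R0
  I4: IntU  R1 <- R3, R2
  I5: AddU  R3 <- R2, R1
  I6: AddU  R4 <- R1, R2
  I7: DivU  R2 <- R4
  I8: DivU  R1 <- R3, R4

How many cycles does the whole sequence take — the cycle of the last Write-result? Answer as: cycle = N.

cycle = 44

I1 -> (1, 2, 9, 10)
I2 -> (2, 3, 6, 7)
I3 -> (8, 9, 12, 13)  // struct: MulU busy until I2 writes@7
I4 -> (9, 14, 15, 16)  // RAW R3: wait I3 write@13
I5 -> (14, 17, 19, 20)  // WAW R3: wait I3 write@13, RAW R1: wait I4 write@16
I6 -> (21, 22, 24, 25)  // struct: AddU busy until I5 writes@20
I7 -> (22, 26, 33, 34)  // RAW R4: wait I6 write@25
I8 -> (35, 36, 43, 44)  // struct: DivU busy until I7 writes@34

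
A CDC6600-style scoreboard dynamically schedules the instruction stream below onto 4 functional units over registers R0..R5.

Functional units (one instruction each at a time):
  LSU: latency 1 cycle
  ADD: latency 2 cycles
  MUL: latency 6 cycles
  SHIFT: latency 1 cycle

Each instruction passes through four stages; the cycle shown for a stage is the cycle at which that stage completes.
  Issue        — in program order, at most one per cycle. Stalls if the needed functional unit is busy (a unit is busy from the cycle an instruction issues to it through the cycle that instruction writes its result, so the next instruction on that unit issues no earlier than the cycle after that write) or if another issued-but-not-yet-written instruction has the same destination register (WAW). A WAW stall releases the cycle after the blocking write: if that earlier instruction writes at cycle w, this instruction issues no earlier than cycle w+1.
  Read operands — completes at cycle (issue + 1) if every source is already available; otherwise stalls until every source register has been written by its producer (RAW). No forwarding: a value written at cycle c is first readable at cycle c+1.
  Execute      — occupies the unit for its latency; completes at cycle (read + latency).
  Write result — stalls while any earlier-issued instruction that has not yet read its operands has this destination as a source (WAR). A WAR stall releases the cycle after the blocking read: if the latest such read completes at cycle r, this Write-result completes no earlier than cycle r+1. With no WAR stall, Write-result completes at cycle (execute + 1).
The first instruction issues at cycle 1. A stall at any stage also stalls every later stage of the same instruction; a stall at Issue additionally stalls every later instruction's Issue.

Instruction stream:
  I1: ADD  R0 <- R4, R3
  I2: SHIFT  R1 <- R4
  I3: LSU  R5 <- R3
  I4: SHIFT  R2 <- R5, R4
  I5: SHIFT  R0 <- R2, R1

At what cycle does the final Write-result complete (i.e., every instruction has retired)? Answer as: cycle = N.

  I1 | 1 | 2 | 4 | 5
  I2 | 2 | 3 | 4 | 5
  I3 | 3 | 4 | 5 | 6
  I4 | 6 | 7 | 8 | 9   struct: SHIFT busy until I2 writes@5
  I5 | 10 | 11 | 12 | 13   struct: SHIFT busy until I4 writes@9

cycle = 13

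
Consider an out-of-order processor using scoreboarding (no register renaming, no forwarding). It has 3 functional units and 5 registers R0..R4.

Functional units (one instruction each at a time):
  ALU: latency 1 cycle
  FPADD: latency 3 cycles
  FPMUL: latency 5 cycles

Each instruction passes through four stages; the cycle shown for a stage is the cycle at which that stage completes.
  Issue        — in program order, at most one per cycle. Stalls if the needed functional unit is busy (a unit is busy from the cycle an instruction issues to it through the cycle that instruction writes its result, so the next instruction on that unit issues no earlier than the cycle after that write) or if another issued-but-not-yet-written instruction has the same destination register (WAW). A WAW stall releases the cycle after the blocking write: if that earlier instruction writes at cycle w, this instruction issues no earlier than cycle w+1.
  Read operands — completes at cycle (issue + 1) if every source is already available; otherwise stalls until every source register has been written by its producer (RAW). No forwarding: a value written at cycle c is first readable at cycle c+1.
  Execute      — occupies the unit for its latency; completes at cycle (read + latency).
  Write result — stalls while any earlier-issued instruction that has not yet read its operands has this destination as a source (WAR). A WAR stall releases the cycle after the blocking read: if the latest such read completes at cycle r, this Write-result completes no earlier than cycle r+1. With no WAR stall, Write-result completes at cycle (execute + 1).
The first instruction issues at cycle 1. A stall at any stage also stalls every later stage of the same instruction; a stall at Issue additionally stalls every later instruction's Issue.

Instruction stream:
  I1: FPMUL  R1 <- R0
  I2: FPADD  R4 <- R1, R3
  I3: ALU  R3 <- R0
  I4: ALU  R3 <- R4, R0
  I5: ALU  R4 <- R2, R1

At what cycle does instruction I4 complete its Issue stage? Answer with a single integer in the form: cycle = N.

c1: I1→FPMUL
c2: I1 RO; I2→FPADD
c3: I3→ALU
c4: I3 RO
c5: I3 EX
c7: I1 EX
c8: I1 WR R1
c9: I2 RO
c10: I3 WR R3
c11: I4→ALU
c12: I2 EX
c13: I2 WR R4
c14: I4 RO
c15: I4 EX
c16: I4 WR R3
c17: I5→ALU
c18: I5 RO
c19: I5 EX
c20: I5 WR R4

cycle = 11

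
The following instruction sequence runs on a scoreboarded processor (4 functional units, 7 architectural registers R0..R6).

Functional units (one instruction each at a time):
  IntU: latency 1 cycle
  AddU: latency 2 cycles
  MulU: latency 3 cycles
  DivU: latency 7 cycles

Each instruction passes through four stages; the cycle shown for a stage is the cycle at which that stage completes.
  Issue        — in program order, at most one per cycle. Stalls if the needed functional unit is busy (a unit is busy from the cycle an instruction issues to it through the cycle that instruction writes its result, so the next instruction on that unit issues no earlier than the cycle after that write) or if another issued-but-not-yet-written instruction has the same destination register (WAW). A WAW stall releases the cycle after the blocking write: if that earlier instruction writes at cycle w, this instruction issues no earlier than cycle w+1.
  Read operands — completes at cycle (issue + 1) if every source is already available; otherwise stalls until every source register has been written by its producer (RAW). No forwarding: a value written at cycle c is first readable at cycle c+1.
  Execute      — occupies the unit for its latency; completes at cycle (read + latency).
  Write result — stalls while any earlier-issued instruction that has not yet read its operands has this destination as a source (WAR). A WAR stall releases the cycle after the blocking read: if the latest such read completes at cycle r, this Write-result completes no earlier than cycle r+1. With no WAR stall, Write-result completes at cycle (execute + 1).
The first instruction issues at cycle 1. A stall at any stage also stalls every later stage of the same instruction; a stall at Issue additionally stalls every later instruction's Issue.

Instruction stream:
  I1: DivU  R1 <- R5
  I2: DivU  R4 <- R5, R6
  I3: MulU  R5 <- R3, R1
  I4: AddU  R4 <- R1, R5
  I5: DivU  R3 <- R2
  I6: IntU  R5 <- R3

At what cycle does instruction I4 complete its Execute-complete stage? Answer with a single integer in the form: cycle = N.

I1  is:1  ro:2  ex:9  wr:10
I2  is:11  ro:12  ex:19  wr:20  — struct: DivU busy until I1 writes@10
I3  is:12  ro:13  ex:16  wr:17
I4  is:21  ro:22  ex:24  wr:25  — WAW R4: wait I2 write@20
I5  is:22  ro:23  ex:30  wr:31
I6  is:23  ro:32  ex:33  wr:34  — RAW R3: wait I5 write@31

cycle = 24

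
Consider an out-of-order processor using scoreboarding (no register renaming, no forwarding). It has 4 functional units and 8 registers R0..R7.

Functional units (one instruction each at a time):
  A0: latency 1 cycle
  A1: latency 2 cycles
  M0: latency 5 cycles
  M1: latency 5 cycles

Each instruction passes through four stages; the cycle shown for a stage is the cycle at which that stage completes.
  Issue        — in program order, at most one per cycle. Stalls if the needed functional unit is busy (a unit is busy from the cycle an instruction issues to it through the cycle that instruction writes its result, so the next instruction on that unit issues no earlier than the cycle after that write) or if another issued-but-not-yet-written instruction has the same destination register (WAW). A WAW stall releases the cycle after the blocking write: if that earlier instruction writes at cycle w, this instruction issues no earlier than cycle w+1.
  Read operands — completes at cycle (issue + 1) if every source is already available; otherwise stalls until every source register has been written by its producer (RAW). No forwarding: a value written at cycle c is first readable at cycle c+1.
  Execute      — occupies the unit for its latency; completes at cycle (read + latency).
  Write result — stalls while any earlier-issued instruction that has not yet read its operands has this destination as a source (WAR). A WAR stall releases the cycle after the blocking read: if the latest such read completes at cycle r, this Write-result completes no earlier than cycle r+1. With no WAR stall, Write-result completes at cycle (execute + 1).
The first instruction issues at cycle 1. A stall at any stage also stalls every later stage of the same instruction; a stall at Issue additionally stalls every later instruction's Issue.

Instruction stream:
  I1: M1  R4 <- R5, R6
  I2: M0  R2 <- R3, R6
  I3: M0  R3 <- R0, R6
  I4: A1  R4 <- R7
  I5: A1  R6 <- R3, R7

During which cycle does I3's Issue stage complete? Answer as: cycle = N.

cycle = 10

I1  is:1  ro:2  ex:7  wr:8
I2  is:2  ro:3  ex:8  wr:9
I3  is:10  ro:11  ex:16  wr:17  — struct: M0 busy until I2 writes@9
I4  is:11  ro:12  ex:14  wr:15
I5  is:16  ro:18  ex:20  wr:21  — struct: A1 busy until I4 writes@15, RAW R3: wait I3 write@17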